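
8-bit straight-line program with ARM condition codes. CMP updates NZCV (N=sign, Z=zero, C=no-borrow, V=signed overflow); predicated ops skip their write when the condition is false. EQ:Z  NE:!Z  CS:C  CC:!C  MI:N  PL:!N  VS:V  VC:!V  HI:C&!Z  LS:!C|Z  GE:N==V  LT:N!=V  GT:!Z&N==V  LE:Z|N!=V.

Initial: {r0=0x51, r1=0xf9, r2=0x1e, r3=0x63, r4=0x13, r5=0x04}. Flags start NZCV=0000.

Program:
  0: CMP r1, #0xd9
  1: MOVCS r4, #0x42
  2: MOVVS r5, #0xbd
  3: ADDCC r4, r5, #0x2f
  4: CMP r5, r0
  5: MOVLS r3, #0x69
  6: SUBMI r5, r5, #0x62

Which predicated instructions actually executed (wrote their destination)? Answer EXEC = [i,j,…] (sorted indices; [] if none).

[0] flags=0010 → (cmp)
[1] flags=0010 CS?T → r4=0x42
[2] flags=0010 VS?F → skip
[3] flags=0010 CC?F → skip
[4] flags=1000 → (cmp)
[5] flags=1000 LS?T → r3=0x69
[6] flags=1000 MI?T → r5=0xa2

EXEC = [1,5,6]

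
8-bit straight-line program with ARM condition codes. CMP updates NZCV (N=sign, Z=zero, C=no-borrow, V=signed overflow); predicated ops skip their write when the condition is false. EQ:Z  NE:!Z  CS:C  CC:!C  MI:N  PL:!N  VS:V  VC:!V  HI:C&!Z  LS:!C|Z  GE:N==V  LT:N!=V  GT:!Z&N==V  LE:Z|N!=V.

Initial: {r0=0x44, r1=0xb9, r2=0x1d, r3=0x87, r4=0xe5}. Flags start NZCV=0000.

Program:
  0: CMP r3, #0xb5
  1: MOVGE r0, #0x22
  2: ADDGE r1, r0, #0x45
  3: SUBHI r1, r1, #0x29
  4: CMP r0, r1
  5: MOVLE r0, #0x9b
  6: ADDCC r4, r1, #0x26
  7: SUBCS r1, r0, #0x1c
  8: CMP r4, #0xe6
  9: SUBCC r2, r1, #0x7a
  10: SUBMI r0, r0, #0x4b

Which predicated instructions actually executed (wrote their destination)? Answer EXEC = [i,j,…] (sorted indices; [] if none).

0: ✓ CMP  NZCV=1000
1: · MOVGE
2: · ADDGE
3: · SUBHI
4: ✓ CMP  NZCV=1001
5: · MOVLE
6: ✓ ADDCC  r4←0xdf
7: · SUBCS
8: ✓ CMP  NZCV=1000
9: ✓ SUBCC  r2←0x3f
10: ✓ SUBMI  r0←0xf9

EXEC = [6,9,10]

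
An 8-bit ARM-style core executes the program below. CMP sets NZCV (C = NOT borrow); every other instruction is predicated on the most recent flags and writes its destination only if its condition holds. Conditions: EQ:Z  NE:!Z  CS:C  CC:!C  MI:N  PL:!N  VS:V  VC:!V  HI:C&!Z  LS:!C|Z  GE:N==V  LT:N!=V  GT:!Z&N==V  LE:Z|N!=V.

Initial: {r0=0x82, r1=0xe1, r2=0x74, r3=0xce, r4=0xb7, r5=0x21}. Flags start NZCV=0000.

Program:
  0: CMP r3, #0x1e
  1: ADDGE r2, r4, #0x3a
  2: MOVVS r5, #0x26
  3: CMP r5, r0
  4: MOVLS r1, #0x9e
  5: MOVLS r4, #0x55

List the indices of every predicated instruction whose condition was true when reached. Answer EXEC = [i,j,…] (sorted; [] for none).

0: ✓ CMP  NZCV=1010
1: · ADDGE
2: · MOVVS
3: ✓ CMP  NZCV=1001
4: ✓ MOVLS  r1←0x9e
5: ✓ MOVLS  r4←0x55

EXEC = [4,5]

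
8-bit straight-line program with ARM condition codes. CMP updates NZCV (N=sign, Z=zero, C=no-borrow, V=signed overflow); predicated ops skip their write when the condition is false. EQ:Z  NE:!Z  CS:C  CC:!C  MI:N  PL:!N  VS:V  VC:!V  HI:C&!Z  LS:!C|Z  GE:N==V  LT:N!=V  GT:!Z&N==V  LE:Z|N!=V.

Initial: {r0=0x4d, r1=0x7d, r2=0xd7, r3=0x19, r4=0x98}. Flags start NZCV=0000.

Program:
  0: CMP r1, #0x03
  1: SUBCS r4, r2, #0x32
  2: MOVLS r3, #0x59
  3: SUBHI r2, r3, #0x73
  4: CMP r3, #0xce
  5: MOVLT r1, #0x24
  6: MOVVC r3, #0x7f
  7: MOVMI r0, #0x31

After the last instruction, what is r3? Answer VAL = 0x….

VAL = 0x7f

0: ✓ CMP  NZCV=0010
1: ✓ SUBCS  r4←0xa5
2: · MOVLS
3: ✓ SUBHI  r2←0xa6
4: ✓ CMP  NZCV=0000
5: · MOVLT
6: ✓ MOVVC  r3←0x7f
7: · MOVMI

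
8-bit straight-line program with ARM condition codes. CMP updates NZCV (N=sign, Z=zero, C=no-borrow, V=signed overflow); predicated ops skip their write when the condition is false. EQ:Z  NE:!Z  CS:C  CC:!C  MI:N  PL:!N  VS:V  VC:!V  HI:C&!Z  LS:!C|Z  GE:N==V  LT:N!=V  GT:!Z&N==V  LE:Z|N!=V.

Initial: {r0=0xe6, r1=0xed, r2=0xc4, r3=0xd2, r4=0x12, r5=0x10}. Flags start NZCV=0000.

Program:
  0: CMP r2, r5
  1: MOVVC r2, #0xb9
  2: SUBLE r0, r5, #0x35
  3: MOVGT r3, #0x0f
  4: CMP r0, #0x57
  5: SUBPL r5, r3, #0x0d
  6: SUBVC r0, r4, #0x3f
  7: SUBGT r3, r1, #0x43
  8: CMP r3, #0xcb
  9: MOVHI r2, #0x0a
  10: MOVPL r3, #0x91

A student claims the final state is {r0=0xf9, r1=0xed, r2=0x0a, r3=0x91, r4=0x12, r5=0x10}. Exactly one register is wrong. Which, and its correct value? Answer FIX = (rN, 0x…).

0: ✓ CMP  NZCV=1010
1: ✓ MOVVC  r2←0xb9
2: ✓ SUBLE  r0←0xdb
3: · MOVGT
4: ✓ CMP  NZCV=1010
5: · SUBPL
6: ✓ SUBVC  r0←0xd3
7: · SUBGT
8: ✓ CMP  NZCV=0010
9: ✓ MOVHI  r2←0x0a
10: ✓ MOVPL  r3←0x91

FIX = (r0, 0xd3)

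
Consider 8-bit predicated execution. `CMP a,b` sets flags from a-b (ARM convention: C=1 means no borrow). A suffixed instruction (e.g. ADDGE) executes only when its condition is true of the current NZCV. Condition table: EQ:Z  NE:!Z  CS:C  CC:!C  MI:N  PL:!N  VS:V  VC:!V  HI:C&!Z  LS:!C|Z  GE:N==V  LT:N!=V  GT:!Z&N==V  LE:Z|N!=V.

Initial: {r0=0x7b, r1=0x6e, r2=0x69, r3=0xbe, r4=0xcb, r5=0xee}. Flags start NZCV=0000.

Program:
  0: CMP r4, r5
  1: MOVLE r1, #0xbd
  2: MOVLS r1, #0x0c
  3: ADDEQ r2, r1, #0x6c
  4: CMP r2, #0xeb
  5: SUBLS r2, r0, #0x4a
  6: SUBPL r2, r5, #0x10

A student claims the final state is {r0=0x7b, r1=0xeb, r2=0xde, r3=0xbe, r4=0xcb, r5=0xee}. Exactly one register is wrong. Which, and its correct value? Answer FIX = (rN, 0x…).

0: ✓ CMP  NZCV=1000
1: ✓ MOVLE  r1←0xbd
2: ✓ MOVLS  r1←0x0c
3: · ADDEQ
4: ✓ CMP  NZCV=0000
5: ✓ SUBLS  r2←0x31
6: ✓ SUBPL  r2←0xde

FIX = (r1, 0x0c)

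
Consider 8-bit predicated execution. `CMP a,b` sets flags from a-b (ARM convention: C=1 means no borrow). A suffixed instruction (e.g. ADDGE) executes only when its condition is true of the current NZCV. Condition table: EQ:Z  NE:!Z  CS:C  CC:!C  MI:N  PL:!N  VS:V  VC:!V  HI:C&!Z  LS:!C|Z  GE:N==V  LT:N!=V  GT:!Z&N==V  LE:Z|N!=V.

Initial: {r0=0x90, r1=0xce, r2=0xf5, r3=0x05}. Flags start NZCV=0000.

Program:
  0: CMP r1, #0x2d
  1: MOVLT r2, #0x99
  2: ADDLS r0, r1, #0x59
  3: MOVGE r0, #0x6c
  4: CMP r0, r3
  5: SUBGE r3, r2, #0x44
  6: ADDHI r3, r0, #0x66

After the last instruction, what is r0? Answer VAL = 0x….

0: ✓ CMP  NZCV=1010
1: ✓ MOVLT  r2←0x99
2: · ADDLS
3: · MOVGE
4: ✓ CMP  NZCV=1010
5: · SUBGE
6: ✓ ADDHI  r3←0xf6

VAL = 0x90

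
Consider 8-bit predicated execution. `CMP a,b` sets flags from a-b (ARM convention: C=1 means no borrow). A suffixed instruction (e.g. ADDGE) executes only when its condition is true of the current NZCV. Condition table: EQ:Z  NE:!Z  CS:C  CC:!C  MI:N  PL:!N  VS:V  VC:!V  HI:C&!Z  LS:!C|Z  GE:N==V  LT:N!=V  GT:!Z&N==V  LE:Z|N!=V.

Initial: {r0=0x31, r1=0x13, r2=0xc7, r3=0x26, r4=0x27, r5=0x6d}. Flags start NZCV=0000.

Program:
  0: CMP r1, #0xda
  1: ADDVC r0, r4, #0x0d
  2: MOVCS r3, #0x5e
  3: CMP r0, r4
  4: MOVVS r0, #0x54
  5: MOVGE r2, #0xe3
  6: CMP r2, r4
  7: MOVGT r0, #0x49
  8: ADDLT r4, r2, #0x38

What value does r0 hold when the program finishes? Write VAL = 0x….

0: ✓ CMP  NZCV=0000
1: ✓ ADDVC  r0←0x34
2: · MOVCS
3: ✓ CMP  NZCV=0010
4: · MOVVS
5: ✓ MOVGE  r2←0xe3
6: ✓ CMP  NZCV=1010
7: · MOVGT
8: ✓ ADDLT  r4←0x1b

VAL = 0x34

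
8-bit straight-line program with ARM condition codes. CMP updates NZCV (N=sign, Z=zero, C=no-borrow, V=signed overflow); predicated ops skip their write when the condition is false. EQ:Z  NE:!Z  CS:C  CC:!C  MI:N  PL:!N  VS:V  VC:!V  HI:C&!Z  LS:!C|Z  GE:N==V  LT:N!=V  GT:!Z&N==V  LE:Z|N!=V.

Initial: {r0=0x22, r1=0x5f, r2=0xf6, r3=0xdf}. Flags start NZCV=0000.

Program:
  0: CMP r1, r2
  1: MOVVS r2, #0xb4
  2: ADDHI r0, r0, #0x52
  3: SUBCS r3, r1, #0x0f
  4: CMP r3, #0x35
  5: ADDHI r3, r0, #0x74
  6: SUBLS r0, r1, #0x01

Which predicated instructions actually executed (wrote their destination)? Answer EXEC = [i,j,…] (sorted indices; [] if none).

EXEC = [5]

[0] flags=0000 → (cmp)
[1] flags=0000 VS?F → skip
[2] flags=0000 HI?F → skip
[3] flags=0000 CS?F → skip
[4] flags=1010 → (cmp)
[5] flags=1010 HI?T → r3=0x96
[6] flags=1010 LS?F → skip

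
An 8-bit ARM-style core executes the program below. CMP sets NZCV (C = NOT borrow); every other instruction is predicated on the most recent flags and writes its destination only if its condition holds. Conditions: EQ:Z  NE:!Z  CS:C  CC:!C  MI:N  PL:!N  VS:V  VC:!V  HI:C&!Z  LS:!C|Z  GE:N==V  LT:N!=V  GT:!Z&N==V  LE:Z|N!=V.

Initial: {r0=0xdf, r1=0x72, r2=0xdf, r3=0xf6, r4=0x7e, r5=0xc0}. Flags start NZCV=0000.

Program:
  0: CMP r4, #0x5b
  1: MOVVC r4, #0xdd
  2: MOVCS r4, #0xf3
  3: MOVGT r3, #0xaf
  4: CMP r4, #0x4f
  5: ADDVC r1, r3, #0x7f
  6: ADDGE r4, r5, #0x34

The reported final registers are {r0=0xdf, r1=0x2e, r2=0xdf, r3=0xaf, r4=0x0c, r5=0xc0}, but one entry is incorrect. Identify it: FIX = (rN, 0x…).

FIX = (r4, 0xf3)

[0] flags=0010 → (cmp)
[1] flags=0010 VC?T → r4=0xdd
[2] flags=0010 CS?T → r4=0xf3
[3] flags=0010 GT?T → r3=0xaf
[4] flags=1010 → (cmp)
[5] flags=1010 VC?T → r1=0x2e
[6] flags=1010 GE?F → skip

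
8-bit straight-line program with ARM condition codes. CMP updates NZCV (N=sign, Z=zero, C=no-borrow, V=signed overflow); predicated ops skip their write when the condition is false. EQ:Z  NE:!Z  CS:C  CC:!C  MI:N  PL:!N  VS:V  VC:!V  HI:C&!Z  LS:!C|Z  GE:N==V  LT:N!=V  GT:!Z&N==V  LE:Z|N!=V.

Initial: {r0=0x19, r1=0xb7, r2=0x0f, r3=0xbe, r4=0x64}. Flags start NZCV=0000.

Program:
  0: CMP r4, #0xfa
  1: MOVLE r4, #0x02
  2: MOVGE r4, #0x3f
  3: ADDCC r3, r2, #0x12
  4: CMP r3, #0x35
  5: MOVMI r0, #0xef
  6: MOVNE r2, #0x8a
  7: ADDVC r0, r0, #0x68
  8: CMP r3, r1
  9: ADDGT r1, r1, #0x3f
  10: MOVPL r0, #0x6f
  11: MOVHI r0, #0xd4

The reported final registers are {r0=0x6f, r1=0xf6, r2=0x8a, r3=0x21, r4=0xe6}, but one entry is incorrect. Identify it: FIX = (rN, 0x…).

0: ✓ CMP  NZCV=0000
1: · MOVLE
2: ✓ MOVGE  r4←0x3f
3: ✓ ADDCC  r3←0x21
4: ✓ CMP  NZCV=1000
5: ✓ MOVMI  r0←0xef
6: ✓ MOVNE  r2←0x8a
7: ✓ ADDVC  r0←0x57
8: ✓ CMP  NZCV=0000
9: ✓ ADDGT  r1←0xf6
10: ✓ MOVPL  r0←0x6f
11: · MOVHI

FIX = (r4, 0x3f)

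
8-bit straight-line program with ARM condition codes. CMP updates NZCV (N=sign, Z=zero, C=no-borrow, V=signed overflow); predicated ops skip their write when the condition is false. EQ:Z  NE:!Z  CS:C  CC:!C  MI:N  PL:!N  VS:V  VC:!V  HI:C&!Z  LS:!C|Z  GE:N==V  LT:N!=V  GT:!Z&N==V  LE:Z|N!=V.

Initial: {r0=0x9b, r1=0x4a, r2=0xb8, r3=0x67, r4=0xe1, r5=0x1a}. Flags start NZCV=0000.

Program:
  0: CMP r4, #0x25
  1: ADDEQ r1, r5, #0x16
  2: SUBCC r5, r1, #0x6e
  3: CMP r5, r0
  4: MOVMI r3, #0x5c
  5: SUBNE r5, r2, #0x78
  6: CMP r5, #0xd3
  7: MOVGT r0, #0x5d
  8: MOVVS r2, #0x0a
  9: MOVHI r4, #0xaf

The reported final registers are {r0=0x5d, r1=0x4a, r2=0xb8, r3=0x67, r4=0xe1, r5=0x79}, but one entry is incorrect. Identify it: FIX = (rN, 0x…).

FIX = (r5, 0x40)

0: ✓ CMP  NZCV=1010
1: · ADDEQ
2: · SUBCC
3: ✓ CMP  NZCV=0000
4: · MOVMI
5: ✓ SUBNE  r5←0x40
6: ✓ CMP  NZCV=0000
7: ✓ MOVGT  r0←0x5d
8: · MOVVS
9: · MOVHI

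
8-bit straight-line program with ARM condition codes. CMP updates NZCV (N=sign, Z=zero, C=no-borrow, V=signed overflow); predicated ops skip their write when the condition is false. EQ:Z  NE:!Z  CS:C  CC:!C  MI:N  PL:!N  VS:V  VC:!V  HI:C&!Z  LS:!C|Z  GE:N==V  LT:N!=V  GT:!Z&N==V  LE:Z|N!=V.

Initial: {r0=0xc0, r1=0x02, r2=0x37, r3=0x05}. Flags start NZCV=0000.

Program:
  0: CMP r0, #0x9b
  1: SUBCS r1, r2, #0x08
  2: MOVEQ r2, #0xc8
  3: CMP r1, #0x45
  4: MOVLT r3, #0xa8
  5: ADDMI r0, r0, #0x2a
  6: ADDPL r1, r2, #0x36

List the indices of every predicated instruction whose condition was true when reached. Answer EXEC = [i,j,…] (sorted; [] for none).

EXEC = [1,4,5]

0: ✓ CMP  NZCV=0010
1: ✓ SUBCS  r1←0x2f
2: · MOVEQ
3: ✓ CMP  NZCV=1000
4: ✓ MOVLT  r3←0xa8
5: ✓ ADDMI  r0←0xea
6: · ADDPL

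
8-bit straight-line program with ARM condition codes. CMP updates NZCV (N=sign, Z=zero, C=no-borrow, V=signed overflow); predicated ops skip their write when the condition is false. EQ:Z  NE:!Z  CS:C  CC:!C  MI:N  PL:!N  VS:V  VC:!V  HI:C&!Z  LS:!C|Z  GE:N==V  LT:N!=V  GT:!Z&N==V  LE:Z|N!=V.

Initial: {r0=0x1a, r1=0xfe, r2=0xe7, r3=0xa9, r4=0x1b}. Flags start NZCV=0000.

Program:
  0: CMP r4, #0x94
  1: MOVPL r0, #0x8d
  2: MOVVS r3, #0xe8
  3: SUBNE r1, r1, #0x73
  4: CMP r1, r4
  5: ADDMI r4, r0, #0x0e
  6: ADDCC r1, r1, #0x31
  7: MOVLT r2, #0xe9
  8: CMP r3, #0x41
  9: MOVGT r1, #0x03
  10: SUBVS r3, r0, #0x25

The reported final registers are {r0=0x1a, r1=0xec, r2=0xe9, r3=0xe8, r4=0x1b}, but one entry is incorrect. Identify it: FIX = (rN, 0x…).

[0] flags=1001 → (cmp)
[1] flags=1001 PL?F → skip
[2] flags=1001 VS?T → r3=0xe8
[3] flags=1001 NE?T → r1=0x8b
[4] flags=0011 → (cmp)
[5] flags=0011 MI?F → skip
[6] flags=0011 CC?F → skip
[7] flags=0011 LT?T → r2=0xe9
[8] flags=1010 → (cmp)
[9] flags=1010 GT?F → skip
[10] flags=1010 VS?F → skip

FIX = (r1, 0x8b)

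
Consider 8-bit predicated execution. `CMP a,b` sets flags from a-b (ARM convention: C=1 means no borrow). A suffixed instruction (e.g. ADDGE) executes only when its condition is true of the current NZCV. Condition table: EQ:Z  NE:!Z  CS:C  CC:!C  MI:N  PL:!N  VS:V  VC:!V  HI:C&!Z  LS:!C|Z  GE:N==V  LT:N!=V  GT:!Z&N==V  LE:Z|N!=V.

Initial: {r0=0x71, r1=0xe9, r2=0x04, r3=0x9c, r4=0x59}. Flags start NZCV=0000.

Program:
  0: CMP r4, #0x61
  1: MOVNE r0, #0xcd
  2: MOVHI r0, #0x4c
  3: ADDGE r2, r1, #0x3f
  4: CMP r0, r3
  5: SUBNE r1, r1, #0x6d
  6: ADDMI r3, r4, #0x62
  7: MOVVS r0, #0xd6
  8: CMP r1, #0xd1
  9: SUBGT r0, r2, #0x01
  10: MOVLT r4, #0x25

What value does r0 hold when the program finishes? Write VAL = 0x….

VAL = 0x03

[0] flags=1000 → (cmp)
[1] flags=1000 NE?T → r0=0xcd
[2] flags=1000 HI?F → skip
[3] flags=1000 GE?F → skip
[4] flags=0010 → (cmp)
[5] flags=0010 NE?T → r1=0x7c
[6] flags=0010 MI?F → skip
[7] flags=0010 VS?F → skip
[8] flags=1001 → (cmp)
[9] flags=1001 GT?T → r0=0x03
[10] flags=1001 LT?F → skip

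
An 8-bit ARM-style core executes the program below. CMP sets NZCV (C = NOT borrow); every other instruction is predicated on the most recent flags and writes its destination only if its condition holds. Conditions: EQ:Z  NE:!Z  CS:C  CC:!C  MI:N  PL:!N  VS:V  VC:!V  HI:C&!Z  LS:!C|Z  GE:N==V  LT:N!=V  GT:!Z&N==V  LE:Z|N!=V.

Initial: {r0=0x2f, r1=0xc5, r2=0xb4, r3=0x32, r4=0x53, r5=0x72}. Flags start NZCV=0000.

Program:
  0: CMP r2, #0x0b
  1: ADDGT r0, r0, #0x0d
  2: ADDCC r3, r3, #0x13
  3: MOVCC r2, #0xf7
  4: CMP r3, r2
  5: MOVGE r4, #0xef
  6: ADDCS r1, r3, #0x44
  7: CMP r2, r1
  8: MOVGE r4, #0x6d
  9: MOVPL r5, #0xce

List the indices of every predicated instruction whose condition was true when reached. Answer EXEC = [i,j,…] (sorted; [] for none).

[0] flags=1010 → (cmp)
[1] flags=1010 GT?F → skip
[2] flags=1010 CC?F → skip
[3] flags=1010 CC?F → skip
[4] flags=0000 → (cmp)
[5] flags=0000 GE?T → r4=0xef
[6] flags=0000 CS?F → skip
[7] flags=1000 → (cmp)
[8] flags=1000 GE?F → skip
[9] flags=1000 PL?F → skip

EXEC = [5]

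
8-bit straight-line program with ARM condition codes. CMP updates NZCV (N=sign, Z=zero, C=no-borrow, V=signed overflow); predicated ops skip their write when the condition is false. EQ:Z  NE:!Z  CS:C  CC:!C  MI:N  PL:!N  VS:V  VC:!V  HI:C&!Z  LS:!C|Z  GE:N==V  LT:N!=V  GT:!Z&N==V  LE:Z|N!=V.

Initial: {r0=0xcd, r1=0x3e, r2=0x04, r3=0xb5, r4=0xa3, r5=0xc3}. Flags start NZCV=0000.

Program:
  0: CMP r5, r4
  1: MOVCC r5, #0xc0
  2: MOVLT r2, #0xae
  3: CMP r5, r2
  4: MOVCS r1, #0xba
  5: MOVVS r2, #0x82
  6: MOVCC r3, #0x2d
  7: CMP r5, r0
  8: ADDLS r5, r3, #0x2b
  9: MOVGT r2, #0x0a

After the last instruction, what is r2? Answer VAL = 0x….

VAL = 0x04

0: ✓ CMP  NZCV=0010
1: · MOVCC
2: · MOVLT
3: ✓ CMP  NZCV=1010
4: ✓ MOVCS  r1←0xba
5: · MOVVS
6: · MOVCC
7: ✓ CMP  NZCV=1000
8: ✓ ADDLS  r5←0xe0
9: · MOVGT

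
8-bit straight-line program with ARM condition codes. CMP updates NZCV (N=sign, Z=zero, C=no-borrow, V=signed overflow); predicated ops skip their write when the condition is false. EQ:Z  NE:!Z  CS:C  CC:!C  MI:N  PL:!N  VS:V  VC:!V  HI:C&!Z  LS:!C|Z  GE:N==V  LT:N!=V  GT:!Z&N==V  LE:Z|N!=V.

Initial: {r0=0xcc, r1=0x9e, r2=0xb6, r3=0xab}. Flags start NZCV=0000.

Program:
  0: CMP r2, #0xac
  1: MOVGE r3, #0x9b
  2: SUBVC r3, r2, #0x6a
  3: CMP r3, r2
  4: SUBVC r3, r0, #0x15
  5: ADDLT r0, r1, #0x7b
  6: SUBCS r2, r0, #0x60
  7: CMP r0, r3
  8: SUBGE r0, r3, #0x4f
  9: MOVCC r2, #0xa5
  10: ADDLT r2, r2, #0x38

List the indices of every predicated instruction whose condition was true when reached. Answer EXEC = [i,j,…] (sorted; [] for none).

EXEC = [1,2,10]

[0] flags=0010 → (cmp)
[1] flags=0010 GE?T → r3=0x9b
[2] flags=0010 VC?T → r3=0x4c
[3] flags=1001 → (cmp)
[4] flags=1001 VC?F → skip
[5] flags=1001 LT?F → skip
[6] flags=1001 CS?F → skip
[7] flags=1010 → (cmp)
[8] flags=1010 GE?F → skip
[9] flags=1010 CC?F → skip
[10] flags=1010 LT?T → r2=0xee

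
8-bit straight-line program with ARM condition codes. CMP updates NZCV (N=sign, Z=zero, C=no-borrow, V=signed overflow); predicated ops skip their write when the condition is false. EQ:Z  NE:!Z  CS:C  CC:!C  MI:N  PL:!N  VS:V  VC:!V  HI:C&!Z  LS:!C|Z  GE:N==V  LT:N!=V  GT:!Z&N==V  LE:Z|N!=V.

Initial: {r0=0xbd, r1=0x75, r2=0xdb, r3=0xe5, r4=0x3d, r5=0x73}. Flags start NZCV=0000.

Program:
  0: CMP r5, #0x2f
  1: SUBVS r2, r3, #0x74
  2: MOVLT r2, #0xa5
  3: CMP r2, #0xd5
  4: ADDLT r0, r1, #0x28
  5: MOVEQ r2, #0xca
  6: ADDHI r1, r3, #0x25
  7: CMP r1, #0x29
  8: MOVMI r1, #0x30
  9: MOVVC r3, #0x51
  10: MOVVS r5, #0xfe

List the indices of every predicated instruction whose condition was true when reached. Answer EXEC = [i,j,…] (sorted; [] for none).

EXEC = [6,8,9]

0: ✓ CMP  NZCV=0010
1: · SUBVS
2: · MOVLT
3: ✓ CMP  NZCV=0010
4: · ADDLT
5: · MOVEQ
6: ✓ ADDHI  r1←0x0a
7: ✓ CMP  NZCV=1000
8: ✓ MOVMI  r1←0x30
9: ✓ MOVVC  r3←0x51
10: · MOVVS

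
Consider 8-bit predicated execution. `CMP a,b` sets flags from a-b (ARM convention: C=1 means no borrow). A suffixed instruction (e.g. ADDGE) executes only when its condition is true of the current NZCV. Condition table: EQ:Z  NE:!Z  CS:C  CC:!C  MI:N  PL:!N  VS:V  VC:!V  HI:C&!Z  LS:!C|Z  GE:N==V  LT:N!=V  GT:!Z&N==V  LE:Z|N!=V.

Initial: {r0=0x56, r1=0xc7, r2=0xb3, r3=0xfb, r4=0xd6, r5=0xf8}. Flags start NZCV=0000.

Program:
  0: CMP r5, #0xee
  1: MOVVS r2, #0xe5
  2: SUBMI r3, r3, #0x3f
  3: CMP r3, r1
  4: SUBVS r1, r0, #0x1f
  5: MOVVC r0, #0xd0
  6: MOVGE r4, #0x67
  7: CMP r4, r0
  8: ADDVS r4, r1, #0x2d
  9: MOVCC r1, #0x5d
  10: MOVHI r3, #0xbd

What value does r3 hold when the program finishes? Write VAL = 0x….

VAL = 0xfb

0: ✓ CMP  NZCV=0010
1: · MOVVS
2: · SUBMI
3: ✓ CMP  NZCV=0010
4: · SUBVS
5: ✓ MOVVC  r0←0xd0
6: ✓ MOVGE  r4←0x67
7: ✓ CMP  NZCV=1001
8: ✓ ADDVS  r4←0xf4
9: ✓ MOVCC  r1←0x5d
10: · MOVHI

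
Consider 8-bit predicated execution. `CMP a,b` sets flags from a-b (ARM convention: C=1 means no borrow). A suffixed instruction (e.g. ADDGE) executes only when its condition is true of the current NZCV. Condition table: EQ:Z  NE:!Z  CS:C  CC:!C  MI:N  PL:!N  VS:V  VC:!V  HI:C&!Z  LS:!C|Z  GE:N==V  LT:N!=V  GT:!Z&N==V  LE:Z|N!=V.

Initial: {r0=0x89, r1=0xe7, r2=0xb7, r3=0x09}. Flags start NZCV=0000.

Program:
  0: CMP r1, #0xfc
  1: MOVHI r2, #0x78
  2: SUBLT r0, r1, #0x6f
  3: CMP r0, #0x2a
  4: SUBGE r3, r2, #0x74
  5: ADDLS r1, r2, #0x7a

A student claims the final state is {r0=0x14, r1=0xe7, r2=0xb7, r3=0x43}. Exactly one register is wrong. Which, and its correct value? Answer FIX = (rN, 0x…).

FIX = (r0, 0x78)

0: ✓ CMP  NZCV=1000
1: · MOVHI
2: ✓ SUBLT  r0←0x78
3: ✓ CMP  NZCV=0010
4: ✓ SUBGE  r3←0x43
5: · ADDLS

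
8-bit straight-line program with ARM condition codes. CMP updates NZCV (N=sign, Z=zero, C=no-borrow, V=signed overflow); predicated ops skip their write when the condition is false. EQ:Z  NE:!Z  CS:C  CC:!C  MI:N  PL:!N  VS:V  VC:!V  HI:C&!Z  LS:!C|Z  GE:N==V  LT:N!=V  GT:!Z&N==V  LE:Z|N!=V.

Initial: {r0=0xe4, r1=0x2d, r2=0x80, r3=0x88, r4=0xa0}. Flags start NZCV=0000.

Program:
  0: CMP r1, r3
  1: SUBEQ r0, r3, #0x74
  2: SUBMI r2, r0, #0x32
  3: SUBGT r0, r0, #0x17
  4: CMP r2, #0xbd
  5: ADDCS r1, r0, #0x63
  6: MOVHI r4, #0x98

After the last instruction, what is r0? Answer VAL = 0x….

0: ✓ CMP  NZCV=1001
1: · SUBEQ
2: ✓ SUBMI  r2←0xb2
3: ✓ SUBGT  r0←0xcd
4: ✓ CMP  NZCV=1000
5: · ADDCS
6: · MOVHI

VAL = 0xcd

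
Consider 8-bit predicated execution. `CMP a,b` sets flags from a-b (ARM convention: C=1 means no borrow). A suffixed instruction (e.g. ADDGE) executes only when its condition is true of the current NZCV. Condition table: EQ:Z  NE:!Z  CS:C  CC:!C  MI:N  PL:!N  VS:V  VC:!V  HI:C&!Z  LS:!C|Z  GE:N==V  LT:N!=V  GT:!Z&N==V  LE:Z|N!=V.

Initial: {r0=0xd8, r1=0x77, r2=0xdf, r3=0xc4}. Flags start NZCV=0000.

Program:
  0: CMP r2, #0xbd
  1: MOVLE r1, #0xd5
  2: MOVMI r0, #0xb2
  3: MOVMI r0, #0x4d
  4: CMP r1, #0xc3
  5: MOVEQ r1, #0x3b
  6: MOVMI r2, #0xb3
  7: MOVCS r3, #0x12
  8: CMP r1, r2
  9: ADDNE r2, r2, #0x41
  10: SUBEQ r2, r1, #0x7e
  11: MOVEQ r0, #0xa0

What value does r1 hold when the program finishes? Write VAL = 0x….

0: ✓ CMP  NZCV=0010
1: · MOVLE
2: · MOVMI
3: · MOVMI
4: ✓ CMP  NZCV=1001
5: · MOVEQ
6: ✓ MOVMI  r2←0xb3
7: · MOVCS
8: ✓ CMP  NZCV=1001
9: ✓ ADDNE  r2←0xf4
10: · SUBEQ
11: · MOVEQ

VAL = 0x77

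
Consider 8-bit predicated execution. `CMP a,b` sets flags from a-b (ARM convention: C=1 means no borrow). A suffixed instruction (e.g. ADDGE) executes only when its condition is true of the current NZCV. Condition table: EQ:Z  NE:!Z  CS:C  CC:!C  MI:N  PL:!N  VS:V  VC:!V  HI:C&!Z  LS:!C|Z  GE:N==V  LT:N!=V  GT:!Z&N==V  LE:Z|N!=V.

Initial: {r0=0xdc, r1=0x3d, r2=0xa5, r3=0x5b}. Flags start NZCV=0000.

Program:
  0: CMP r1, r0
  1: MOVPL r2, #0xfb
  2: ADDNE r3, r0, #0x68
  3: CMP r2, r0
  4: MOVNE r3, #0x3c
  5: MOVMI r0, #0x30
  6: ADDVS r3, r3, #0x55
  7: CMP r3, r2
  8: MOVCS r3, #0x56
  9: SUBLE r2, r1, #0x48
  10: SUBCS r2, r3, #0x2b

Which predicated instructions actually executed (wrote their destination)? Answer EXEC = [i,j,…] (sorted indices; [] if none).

[0] flags=0000 → (cmp)
[1] flags=0000 PL?T → r2=0xfb
[2] flags=0000 NE?T → r3=0x44
[3] flags=0010 → (cmp)
[4] flags=0010 NE?T → r3=0x3c
[5] flags=0010 MI?F → skip
[6] flags=0010 VS?F → skip
[7] flags=0000 → (cmp)
[8] flags=0000 CS?F → skip
[9] flags=0000 LE?F → skip
[10] flags=0000 CS?F → skip

EXEC = [1,2,4]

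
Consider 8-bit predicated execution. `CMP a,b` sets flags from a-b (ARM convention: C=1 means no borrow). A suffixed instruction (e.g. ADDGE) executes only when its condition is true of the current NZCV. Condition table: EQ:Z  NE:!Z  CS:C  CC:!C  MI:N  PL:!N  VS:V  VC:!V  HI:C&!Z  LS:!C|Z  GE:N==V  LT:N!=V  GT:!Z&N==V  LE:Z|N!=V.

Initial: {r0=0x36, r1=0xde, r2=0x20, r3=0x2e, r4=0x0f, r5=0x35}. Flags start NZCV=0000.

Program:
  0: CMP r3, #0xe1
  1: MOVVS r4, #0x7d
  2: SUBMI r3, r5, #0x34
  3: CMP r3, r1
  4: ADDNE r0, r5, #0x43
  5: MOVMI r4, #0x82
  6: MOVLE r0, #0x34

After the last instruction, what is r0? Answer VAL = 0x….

VAL = 0x78

[0] flags=0000 → (cmp)
[1] flags=0000 VS?F → skip
[2] flags=0000 MI?F → skip
[3] flags=0000 → (cmp)
[4] flags=0000 NE?T → r0=0x78
[5] flags=0000 MI?F → skip
[6] flags=0000 LE?F → skip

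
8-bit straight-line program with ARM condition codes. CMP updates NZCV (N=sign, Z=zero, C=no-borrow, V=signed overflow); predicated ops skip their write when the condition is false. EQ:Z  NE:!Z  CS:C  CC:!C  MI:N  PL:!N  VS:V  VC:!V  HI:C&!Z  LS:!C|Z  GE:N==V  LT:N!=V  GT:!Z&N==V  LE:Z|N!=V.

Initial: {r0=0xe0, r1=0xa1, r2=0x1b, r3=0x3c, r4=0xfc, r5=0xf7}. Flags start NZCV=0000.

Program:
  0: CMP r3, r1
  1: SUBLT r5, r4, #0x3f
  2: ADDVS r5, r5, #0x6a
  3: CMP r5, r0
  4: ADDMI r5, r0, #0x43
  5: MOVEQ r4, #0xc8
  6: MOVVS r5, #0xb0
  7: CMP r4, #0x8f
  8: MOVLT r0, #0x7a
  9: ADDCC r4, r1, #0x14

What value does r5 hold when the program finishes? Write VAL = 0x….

VAL = 0xb0

[0] flags=1001 → (cmp)
[1] flags=1001 LT?F → skip
[2] flags=1001 VS?T → r5=0x61
[3] flags=1001 → (cmp)
[4] flags=1001 MI?T → r5=0x23
[5] flags=1001 EQ?F → skip
[6] flags=1001 VS?T → r5=0xb0
[7] flags=0010 → (cmp)
[8] flags=0010 LT?F → skip
[9] flags=0010 CC?F → skip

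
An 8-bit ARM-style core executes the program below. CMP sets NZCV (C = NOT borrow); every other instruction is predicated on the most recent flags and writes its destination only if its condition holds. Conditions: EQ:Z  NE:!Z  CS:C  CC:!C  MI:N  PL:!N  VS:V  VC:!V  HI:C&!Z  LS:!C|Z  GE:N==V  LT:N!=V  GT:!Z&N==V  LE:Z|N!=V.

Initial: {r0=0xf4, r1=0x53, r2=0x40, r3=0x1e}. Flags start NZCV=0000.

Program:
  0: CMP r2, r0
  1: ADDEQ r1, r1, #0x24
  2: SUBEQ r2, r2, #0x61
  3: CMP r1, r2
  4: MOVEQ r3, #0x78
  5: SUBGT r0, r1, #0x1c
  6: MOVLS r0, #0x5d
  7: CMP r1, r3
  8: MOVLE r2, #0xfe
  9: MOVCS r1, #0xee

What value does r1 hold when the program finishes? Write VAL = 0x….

0: ✓ CMP  NZCV=0000
1: · ADDEQ
2: · SUBEQ
3: ✓ CMP  NZCV=0010
4: · MOVEQ
5: ✓ SUBGT  r0←0x37
6: · MOVLS
7: ✓ CMP  NZCV=0010
8: · MOVLE
9: ✓ MOVCS  r1←0xee

VAL = 0xee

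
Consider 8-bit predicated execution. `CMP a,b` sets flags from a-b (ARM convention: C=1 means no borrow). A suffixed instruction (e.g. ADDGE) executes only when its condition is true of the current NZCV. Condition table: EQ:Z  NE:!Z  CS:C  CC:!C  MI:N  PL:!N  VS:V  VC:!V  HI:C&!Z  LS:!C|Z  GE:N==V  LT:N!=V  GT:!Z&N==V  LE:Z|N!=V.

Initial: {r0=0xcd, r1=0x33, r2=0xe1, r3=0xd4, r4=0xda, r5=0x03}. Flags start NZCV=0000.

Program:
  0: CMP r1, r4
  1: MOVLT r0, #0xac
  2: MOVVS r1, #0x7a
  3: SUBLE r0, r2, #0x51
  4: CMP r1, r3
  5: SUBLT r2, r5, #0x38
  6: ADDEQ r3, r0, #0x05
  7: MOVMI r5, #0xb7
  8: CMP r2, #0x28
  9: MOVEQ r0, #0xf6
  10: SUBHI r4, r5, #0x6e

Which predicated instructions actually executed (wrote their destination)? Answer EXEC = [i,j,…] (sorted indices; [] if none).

0: ✓ CMP  NZCV=0000
1: · MOVLT
2: · MOVVS
3: · SUBLE
4: ✓ CMP  NZCV=0000
5: · SUBLT
6: · ADDEQ
7: · MOVMI
8: ✓ CMP  NZCV=1010
9: · MOVEQ
10: ✓ SUBHI  r4←0x95

EXEC = [10]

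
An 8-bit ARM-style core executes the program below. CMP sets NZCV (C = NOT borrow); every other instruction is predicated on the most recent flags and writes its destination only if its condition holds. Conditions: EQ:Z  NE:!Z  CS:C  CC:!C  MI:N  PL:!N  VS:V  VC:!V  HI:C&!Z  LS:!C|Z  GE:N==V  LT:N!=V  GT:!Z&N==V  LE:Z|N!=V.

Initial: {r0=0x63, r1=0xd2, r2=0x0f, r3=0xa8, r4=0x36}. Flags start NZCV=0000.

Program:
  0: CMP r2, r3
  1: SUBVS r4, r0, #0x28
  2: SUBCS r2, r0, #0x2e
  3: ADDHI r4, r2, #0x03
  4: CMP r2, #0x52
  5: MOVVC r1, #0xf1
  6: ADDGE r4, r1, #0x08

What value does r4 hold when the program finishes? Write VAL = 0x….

VAL = 0x36

0: ✓ CMP  NZCV=0000
1: · SUBVS
2: · SUBCS
3: · ADDHI
4: ✓ CMP  NZCV=1000
5: ✓ MOVVC  r1←0xf1
6: · ADDGE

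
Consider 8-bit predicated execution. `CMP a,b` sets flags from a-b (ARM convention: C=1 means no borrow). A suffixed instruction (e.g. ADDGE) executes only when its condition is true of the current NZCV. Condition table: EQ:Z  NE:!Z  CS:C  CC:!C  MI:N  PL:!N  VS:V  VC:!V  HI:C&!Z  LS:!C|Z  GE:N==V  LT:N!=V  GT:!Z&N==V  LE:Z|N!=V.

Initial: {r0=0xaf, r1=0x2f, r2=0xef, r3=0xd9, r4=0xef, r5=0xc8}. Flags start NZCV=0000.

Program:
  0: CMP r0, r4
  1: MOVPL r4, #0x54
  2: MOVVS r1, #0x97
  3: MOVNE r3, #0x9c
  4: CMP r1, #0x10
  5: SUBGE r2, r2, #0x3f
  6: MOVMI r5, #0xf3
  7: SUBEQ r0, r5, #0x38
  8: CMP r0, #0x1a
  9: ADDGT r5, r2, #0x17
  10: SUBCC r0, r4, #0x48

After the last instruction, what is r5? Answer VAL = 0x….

0: ✓ CMP  NZCV=1000
1: · MOVPL
2: · MOVVS
3: ✓ MOVNE  r3←0x9c
4: ✓ CMP  NZCV=0010
5: ✓ SUBGE  r2←0xb0
6: · MOVMI
7: · SUBEQ
8: ✓ CMP  NZCV=1010
9: · ADDGT
10: · SUBCC

VAL = 0xc8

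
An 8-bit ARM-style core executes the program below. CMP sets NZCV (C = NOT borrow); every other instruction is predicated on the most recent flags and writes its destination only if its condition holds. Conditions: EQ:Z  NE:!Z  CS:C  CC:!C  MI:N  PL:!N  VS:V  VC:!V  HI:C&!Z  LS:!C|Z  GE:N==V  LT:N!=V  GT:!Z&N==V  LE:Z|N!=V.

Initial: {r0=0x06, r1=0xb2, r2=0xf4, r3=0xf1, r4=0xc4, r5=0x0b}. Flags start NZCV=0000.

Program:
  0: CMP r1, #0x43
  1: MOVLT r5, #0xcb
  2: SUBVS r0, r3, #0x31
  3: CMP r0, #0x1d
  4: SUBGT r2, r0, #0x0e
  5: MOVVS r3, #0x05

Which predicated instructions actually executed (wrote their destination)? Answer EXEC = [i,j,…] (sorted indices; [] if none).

0: ✓ CMP  NZCV=0011
1: ✓ MOVLT  r5←0xcb
2: ✓ SUBVS  r0←0xc0
3: ✓ CMP  NZCV=1010
4: · SUBGT
5: · MOVVS

EXEC = [1,2]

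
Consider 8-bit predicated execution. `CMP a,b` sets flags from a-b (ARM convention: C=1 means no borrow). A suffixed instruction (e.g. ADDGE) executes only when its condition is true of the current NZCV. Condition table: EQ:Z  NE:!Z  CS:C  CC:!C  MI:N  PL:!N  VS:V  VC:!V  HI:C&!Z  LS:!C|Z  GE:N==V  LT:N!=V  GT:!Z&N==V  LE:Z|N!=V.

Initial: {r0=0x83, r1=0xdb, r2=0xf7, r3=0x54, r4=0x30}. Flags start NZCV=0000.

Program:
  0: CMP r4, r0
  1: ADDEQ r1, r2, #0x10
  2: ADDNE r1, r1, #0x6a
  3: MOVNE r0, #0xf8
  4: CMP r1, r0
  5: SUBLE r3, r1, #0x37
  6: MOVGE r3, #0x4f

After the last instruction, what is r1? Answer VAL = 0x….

VAL = 0x45

0: ✓ CMP  NZCV=1001
1: · ADDEQ
2: ✓ ADDNE  r1←0x45
3: ✓ MOVNE  r0←0xf8
4: ✓ CMP  NZCV=0000
5: · SUBLE
6: ✓ MOVGE  r3←0x4f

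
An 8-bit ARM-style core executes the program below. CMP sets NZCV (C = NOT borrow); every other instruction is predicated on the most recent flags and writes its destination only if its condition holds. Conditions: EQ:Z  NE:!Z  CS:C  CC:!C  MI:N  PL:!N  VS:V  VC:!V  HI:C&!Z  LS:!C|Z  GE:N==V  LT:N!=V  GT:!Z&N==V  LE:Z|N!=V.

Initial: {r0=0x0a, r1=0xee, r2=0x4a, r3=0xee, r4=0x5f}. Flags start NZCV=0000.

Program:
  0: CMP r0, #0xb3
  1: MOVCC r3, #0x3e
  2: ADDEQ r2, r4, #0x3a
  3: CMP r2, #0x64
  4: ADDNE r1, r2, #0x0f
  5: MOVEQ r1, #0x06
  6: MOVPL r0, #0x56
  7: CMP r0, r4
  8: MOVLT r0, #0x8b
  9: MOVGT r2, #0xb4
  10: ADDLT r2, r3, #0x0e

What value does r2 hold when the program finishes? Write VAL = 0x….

0: ✓ CMP  NZCV=0000
1: ✓ MOVCC  r3←0x3e
2: · ADDEQ
3: ✓ CMP  NZCV=1000
4: ✓ ADDNE  r1←0x59
5: · MOVEQ
6: · MOVPL
7: ✓ CMP  NZCV=1000
8: ✓ MOVLT  r0←0x8b
9: · MOVGT
10: ✓ ADDLT  r2←0x4c

VAL = 0x4c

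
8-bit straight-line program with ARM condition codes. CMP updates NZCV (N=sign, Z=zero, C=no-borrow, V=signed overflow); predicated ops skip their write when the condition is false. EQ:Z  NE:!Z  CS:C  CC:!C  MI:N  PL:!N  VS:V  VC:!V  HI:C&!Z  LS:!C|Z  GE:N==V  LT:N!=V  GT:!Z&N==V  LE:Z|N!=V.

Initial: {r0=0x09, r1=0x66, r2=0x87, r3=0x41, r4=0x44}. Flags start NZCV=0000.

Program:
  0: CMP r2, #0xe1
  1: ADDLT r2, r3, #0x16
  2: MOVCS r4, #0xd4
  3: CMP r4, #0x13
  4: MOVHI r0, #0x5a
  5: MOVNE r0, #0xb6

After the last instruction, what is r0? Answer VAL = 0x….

[0] flags=1000 → (cmp)
[1] flags=1000 LT?T → r2=0x57
[2] flags=1000 CS?F → skip
[3] flags=0010 → (cmp)
[4] flags=0010 HI?T → r0=0x5a
[5] flags=0010 NE?T → r0=0xb6

VAL = 0xb6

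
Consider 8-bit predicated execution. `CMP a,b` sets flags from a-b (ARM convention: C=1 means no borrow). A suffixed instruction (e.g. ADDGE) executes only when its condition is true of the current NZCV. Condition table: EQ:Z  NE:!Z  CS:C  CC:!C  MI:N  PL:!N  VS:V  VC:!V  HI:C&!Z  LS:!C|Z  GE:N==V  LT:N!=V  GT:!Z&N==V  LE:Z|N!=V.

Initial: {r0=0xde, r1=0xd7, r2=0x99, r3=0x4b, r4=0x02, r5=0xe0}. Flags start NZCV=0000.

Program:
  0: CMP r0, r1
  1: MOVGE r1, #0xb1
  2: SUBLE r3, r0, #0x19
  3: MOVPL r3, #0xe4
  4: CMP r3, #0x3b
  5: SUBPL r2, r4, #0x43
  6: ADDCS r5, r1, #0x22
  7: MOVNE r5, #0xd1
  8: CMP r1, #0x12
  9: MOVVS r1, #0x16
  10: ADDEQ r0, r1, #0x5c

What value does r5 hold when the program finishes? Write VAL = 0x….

0: ✓ CMP  NZCV=0010
1: ✓ MOVGE  r1←0xb1
2: · SUBLE
3: ✓ MOVPL  r3←0xe4
4: ✓ CMP  NZCV=1010
5: · SUBPL
6: ✓ ADDCS  r5←0xd3
7: ✓ MOVNE  r5←0xd1
8: ✓ CMP  NZCV=1010
9: · MOVVS
10: · ADDEQ

VAL = 0xd1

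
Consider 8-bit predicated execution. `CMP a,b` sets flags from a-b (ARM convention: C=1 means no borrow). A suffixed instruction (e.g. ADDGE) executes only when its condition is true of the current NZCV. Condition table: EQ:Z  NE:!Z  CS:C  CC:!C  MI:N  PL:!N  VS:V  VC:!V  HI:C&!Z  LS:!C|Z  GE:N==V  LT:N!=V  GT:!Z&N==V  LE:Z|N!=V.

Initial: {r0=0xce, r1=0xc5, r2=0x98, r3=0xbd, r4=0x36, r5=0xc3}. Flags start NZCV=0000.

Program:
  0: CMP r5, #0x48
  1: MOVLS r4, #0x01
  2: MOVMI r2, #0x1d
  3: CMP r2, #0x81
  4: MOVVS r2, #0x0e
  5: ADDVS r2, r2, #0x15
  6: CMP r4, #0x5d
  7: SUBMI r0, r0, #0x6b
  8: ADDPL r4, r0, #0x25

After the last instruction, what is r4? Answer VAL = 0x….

VAL = 0x36

[0] flags=0011 → (cmp)
[1] flags=0011 LS?F → skip
[2] flags=0011 MI?F → skip
[3] flags=0010 → (cmp)
[4] flags=0010 VS?F → skip
[5] flags=0010 VS?F → skip
[6] flags=1000 → (cmp)
[7] flags=1000 MI?T → r0=0x63
[8] flags=1000 PL?F → skip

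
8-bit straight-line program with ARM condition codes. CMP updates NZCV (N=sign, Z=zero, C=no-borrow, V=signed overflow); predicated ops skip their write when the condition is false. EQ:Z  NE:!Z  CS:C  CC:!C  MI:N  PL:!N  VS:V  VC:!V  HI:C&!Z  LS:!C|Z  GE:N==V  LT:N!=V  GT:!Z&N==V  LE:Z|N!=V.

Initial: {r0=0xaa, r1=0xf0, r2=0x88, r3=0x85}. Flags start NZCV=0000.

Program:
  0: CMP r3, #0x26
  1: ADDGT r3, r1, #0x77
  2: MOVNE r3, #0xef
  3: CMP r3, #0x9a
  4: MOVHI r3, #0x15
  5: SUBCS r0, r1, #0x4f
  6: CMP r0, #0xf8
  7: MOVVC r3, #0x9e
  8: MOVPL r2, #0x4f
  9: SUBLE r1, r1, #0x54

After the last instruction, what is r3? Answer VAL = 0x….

[0] flags=0011 → (cmp)
[1] flags=0011 GT?F → skip
[2] flags=0011 NE?T → r3=0xef
[3] flags=0010 → (cmp)
[4] flags=0010 HI?T → r3=0x15
[5] flags=0010 CS?T → r0=0xa1
[6] flags=1000 → (cmp)
[7] flags=1000 VC?T → r3=0x9e
[8] flags=1000 PL?F → skip
[9] flags=1000 LE?T → r1=0x9c

VAL = 0x9e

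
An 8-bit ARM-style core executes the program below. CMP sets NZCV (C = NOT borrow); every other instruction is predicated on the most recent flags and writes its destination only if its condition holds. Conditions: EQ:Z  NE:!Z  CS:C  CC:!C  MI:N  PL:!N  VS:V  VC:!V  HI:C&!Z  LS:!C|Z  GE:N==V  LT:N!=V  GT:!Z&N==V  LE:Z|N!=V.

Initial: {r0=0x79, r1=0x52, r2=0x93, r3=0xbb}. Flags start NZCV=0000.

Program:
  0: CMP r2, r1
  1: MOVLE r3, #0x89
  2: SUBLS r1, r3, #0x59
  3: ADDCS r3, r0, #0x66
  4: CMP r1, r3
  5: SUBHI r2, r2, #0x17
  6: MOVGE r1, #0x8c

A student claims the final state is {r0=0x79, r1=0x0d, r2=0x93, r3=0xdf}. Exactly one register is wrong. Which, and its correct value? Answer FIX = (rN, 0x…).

0: ✓ CMP  NZCV=0011
1: ✓ MOVLE  r3←0x89
2: · SUBLS
3: ✓ ADDCS  r3←0xdf
4: ✓ CMP  NZCV=0000
5: · SUBHI
6: ✓ MOVGE  r1←0x8c

FIX = (r1, 0x8c)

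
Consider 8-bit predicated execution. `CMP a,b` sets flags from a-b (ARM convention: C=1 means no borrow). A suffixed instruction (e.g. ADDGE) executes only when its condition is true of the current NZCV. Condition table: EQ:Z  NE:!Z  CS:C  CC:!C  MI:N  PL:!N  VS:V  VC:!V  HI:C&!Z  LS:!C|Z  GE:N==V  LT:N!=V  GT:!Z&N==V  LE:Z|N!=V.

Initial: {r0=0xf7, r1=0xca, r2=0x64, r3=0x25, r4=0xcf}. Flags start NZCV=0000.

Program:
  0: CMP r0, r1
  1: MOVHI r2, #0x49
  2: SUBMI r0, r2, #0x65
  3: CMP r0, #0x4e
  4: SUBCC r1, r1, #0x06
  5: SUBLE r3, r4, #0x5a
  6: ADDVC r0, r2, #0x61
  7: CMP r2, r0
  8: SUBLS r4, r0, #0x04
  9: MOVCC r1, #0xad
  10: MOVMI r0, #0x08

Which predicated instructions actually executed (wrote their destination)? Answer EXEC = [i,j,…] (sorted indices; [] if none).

0: ✓ CMP  NZCV=0010
1: ✓ MOVHI  r2←0x49
2: · SUBMI
3: ✓ CMP  NZCV=1010
4: · SUBCC
5: ✓ SUBLE  r3←0x75
6: ✓ ADDVC  r0←0xaa
7: ✓ CMP  NZCV=1001
8: ✓ SUBLS  r4←0xa6
9: ✓ MOVCC  r1←0xad
10: ✓ MOVMI  r0←0x08

EXEC = [1,5,6,8,9,10]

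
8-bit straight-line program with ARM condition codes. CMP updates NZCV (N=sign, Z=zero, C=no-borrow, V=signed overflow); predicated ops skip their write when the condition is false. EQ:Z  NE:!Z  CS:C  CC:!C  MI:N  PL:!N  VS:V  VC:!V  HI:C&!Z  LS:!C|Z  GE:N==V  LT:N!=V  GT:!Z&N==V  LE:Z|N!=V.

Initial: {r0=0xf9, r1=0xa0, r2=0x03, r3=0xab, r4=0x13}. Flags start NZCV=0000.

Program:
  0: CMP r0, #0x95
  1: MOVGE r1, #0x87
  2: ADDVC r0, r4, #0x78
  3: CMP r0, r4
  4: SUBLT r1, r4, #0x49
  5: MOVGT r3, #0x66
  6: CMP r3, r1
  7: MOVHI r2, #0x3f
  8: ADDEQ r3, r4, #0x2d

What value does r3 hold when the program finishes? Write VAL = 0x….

VAL = 0xab

0: ✓ CMP  NZCV=0010
1: ✓ MOVGE  r1←0x87
2: ✓ ADDVC  r0←0x8b
3: ✓ CMP  NZCV=0011
4: ✓ SUBLT  r1←0xca
5: · MOVGT
6: ✓ CMP  NZCV=1000
7: · MOVHI
8: · ADDEQ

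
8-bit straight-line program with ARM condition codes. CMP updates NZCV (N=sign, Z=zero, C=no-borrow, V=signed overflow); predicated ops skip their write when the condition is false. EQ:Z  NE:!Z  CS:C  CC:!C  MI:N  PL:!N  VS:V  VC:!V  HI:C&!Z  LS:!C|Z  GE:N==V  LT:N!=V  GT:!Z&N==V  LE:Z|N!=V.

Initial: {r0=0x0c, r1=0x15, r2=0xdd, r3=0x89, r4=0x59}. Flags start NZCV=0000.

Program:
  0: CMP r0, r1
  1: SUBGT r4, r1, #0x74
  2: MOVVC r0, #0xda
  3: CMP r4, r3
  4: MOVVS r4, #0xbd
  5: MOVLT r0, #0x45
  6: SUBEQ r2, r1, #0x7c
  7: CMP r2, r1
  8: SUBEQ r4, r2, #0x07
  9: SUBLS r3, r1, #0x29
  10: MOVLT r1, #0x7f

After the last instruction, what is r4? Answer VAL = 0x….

VAL = 0xbd

0: ✓ CMP  NZCV=1000
1: · SUBGT
2: ✓ MOVVC  r0←0xda
3: ✓ CMP  NZCV=1001
4: ✓ MOVVS  r4←0xbd
5: · MOVLT
6: · SUBEQ
7: ✓ CMP  NZCV=1010
8: · SUBEQ
9: · SUBLS
10: ✓ MOVLT  r1←0x7f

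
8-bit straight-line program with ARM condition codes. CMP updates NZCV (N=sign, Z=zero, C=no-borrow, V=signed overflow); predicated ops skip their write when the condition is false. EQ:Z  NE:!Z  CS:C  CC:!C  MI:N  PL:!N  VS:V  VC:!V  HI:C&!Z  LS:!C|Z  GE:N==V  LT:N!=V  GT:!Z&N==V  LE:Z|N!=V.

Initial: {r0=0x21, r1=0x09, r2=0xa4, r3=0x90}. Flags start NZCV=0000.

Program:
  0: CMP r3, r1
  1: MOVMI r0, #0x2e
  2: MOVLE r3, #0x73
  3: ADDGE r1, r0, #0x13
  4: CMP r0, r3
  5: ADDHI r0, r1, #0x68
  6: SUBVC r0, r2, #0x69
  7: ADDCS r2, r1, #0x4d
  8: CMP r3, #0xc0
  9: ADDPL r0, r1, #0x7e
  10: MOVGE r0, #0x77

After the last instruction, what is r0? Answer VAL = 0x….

[0] flags=1010 → (cmp)
[1] flags=1010 MI?T → r0=0x2e
[2] flags=1010 LE?T → r3=0x73
[3] flags=1010 GE?F → skip
[4] flags=1000 → (cmp)
[5] flags=1000 HI?F → skip
[6] flags=1000 VC?T → r0=0x3b
[7] flags=1000 CS?F → skip
[8] flags=1001 → (cmp)
[9] flags=1001 PL?F → skip
[10] flags=1001 GE?T → r0=0x77

VAL = 0x77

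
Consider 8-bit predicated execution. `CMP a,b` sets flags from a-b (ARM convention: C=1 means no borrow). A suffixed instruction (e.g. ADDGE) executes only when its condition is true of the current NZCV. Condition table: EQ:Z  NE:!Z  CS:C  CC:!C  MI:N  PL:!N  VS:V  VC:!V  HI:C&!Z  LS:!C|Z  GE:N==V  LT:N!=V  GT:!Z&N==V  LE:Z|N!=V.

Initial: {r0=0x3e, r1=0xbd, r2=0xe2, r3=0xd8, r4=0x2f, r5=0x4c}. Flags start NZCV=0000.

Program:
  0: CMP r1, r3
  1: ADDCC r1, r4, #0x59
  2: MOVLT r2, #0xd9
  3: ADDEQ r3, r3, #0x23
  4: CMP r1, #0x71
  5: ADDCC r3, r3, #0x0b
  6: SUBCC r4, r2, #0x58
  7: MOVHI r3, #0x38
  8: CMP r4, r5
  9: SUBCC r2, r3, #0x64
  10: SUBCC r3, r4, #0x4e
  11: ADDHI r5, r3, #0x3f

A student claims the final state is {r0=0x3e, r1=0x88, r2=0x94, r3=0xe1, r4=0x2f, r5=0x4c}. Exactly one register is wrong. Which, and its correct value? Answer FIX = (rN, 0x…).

[0] flags=1000 → (cmp)
[1] flags=1000 CC?T → r1=0x88
[2] flags=1000 LT?T → r2=0xd9
[3] flags=1000 EQ?F → skip
[4] flags=0011 → (cmp)
[5] flags=0011 CC?F → skip
[6] flags=0011 CC?F → skip
[7] flags=0011 HI?T → r3=0x38
[8] flags=1000 → (cmp)
[9] flags=1000 CC?T → r2=0xd4
[10] flags=1000 CC?T → r3=0xe1
[11] flags=1000 HI?F → skip

FIX = (r2, 0xd4)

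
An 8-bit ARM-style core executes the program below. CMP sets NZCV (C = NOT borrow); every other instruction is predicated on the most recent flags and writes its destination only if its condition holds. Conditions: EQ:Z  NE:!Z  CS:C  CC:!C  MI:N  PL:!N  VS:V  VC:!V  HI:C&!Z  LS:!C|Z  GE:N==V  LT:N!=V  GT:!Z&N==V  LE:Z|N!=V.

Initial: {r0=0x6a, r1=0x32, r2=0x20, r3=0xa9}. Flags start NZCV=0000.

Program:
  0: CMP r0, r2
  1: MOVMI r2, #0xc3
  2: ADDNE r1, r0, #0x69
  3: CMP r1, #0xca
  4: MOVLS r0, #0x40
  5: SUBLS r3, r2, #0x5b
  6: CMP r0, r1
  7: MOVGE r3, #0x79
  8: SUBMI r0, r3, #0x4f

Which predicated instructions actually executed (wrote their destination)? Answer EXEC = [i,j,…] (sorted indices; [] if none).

EXEC = [2,7,8]

[0] flags=0010 → (cmp)
[1] flags=0010 MI?F → skip
[2] flags=0010 NE?T → r1=0xd3
[3] flags=0010 → (cmp)
[4] flags=0010 LS?F → skip
[5] flags=0010 LS?F → skip
[6] flags=1001 → (cmp)
[7] flags=1001 GE?T → r3=0x79
[8] flags=1001 MI?T → r0=0x2a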